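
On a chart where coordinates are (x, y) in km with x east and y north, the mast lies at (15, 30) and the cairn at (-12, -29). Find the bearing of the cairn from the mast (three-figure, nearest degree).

205°

Δeast = -12 − 15 = -27.00; Δnorth = -29 − 30 = -59.00.
Bearing = atan2(Δeast, Δnorth) mod 360° = 204.59° ≈ 205°.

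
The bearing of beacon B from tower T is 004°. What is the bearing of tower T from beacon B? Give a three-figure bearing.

184°

Back-bearing = 004° + 180° = 184°.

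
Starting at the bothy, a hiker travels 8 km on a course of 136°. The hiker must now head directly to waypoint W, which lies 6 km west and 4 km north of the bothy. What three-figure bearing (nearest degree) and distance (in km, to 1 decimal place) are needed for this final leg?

Leg 1 (136°, 8 km): east 8 sin 136° = 5.56, north 8 cos 136° = -5.75
Current position: (5.56, -5.75). Target: (-6, 4). Remaining: Δeast = -11.56, Δnorth = 9.75.
Bearing = atan2(-11.56, 9.75) mod 360° = 310.17°; distance = √((-11.56)² + (9.75)²) = 15.124 km.

310°, 15.1 km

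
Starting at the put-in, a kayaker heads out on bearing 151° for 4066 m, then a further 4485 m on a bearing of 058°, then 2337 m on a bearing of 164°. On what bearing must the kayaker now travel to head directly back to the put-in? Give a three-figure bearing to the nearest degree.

Leg 1 (151°, 4066 m): east 4066 sin 151° = 1971.24, north 4066 cos 151° = -3556.20
Leg 2 (058°, 4485 m): east 4485 sin 58° = 3803.50, north 4485 cos 58° = 2376.69
Leg 3 (164°, 2337 m): east 2337 sin 164° = 644.16, north 2337 cos 164° = -2246.47
Net displacement: 6418.90 east, -3425.98 north. Direction back to start is (-6418.90, 3425.98): bearing = atan2(-6418.90, 3425.98) mod 360° = 298.09° ≈ 298°.

298°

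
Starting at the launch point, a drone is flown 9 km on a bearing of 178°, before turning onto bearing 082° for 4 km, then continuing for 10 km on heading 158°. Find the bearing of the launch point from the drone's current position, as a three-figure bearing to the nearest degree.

Leg 1 (178°, 9 km): east 9 sin 178° = 0.31, north 9 cos 178° = -8.99
Leg 2 (082°, 4 km): east 4 sin 82° = 3.96, north 4 cos 82° = 0.56
Leg 3 (158°, 10 km): east 10 sin 158° = 3.75, north 10 cos 158° = -9.27
Net displacement: 8.02 east, -17.71 north. Direction back to start is (-8.02, 17.71): bearing = atan2(-8.02, 17.71) mod 360° = 335.63° ≈ 336°.

336°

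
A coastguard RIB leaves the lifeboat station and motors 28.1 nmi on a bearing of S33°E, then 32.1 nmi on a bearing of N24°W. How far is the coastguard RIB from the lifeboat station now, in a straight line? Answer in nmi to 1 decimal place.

6.2 nmi

Leg 1 (S33°E, 28.1 nmi): east 28.1 sin 147° = 15.30, north 28.1 cos 147° = -23.57
Leg 2 (N24°W, 32.1 nmi): east 32.1 sin 336° = -13.06, north 32.1 cos 336° = 29.32
Net: 2.25 east, 5.76 north. Distance = √((2.25)² + (5.76)²) = 6.181 nmi.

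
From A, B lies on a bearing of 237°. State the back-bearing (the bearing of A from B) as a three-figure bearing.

Back-bearing = 237° − 180° = 057°.

057°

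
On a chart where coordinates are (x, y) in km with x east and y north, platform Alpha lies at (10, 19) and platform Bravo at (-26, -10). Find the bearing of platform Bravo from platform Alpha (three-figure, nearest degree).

231°

Δeast = -26 − 10 = -36.00; Δnorth = -10 − 19 = -29.00.
Bearing = atan2(Δeast, Δnorth) mod 360° = 231.15° ≈ 231°.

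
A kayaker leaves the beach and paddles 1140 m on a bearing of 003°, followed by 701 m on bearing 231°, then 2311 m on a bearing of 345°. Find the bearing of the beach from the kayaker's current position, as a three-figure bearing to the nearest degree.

160°

Leg 1 (003°, 1140 m): east 1140 sin 3° = 59.66, north 1140 cos 3° = 1138.44
Leg 2 (231°, 701 m): east 701 sin 231° = -544.78, north 701 cos 231° = -441.15
Leg 3 (345°, 2311 m): east 2311 sin 345° = -598.13, north 2311 cos 345° = 2232.25
Net displacement: -1083.25 east, 2929.54 north. Direction back to start is (1083.25, -2929.54): bearing = atan2(1083.25, -2929.54) mod 360° = 159.71° ≈ 160°.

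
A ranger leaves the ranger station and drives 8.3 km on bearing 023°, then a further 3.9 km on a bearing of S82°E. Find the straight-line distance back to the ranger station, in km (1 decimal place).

10.0 km

Leg 1 (023°, 8.3 km): east 8.3 sin 23° = 3.24, north 8.3 cos 23° = 7.64
Leg 2 (S82°E, 3.9 km): east 3.9 sin 98° = 3.86, north 3.9 cos 98° = -0.54
Net: 7.11 east, 7.10 north. Distance = √((7.11)² + (7.10)²) = 10.043 km.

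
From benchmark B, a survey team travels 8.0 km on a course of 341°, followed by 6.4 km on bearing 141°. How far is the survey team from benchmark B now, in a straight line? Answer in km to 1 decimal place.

Leg 1 (341°, 8.0 km): east 8.0 sin 341° = -2.60, north 8.0 cos 341° = 7.56
Leg 2 (141°, 6.4 km): east 6.4 sin 141° = 4.03, north 6.4 cos 141° = -4.97
Net: 1.42 east, 2.59 north. Distance = √((1.42)² + (2.59)²) = 2.956 km.

3.0 km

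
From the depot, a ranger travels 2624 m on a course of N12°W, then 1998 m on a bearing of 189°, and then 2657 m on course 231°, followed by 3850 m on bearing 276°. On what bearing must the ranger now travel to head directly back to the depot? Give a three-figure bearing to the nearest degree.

Leg 1 (N12°W, 2624 m): east 2624 sin 348° = -545.56, north 2624 cos 348° = 2566.66
Leg 2 (189°, 1998 m): east 1998 sin 189° = -312.56, north 1998 cos 189° = -1973.40
Leg 3 (231°, 2657 m): east 2657 sin 231° = -2064.88, north 2657 cos 231° = -1672.10
Leg 4 (276°, 3850 m): east 3850 sin 276° = -3828.91, north 3850 cos 276° = 402.43
Net displacement: -6751.90 east, -676.41 north. Direction back to start is (6751.90, 676.41): bearing = atan2(6751.90, 676.41) mod 360° = 84.28° ≈ 084°.

084°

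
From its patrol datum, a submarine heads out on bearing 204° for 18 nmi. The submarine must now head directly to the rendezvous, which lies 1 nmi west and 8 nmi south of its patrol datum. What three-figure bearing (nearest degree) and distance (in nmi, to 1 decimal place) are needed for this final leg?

037°, 10.5 nmi

Leg 1 (204°, 18 nmi): east 18 sin 204° = -7.32, north 18 cos 204° = -16.44
Current position: (-7.32, -16.44). Target: (-1, -8). Remaining: Δeast = 6.32, Δnorth = 8.44.
Bearing = atan2(6.32, 8.44) mod 360° = 36.82°; distance = √((6.32)² + (8.44)²) = 10.548 nmi.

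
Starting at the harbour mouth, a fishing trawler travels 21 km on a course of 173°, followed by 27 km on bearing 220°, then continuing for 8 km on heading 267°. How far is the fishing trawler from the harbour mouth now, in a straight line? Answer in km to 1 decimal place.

Leg 1 (173°, 21 km): east 21 sin 173° = 2.56, north 21 cos 173° = -20.84
Leg 2 (220°, 27 km): east 27 sin 220° = -17.36, north 27 cos 220° = -20.68
Leg 3 (267°, 8 km): east 8 sin 267° = -7.99, north 8 cos 267° = -0.42
Net: -22.79 east, -41.95 north. Distance = √((-22.79)² + (-41.95)²) = 47.734 km.

47.7 km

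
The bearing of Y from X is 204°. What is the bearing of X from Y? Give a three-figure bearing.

024°

Back-bearing = 204° − 180° = 024°.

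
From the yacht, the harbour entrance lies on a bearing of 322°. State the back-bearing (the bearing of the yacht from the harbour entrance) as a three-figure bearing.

Back-bearing = 322° − 180° = 142°.

142°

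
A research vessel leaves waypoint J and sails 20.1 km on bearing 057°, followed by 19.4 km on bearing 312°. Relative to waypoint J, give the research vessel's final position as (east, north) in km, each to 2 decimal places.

(2.44, 23.93)

Leg 1 (057°, 20.1 km): east 20.1 sin 57° = 16.86, north 20.1 cos 57° = 10.95
Leg 2 (312°, 19.4 km): east 19.4 sin 312° = -14.42, north 19.4 cos 312° = 12.98
Summing: 2.44 km east, 23.93 km north → (2.44, 23.93).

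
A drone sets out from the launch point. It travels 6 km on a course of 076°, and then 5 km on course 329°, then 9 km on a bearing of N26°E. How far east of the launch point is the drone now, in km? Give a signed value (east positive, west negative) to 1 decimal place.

Leg 1 (076°, 6 km): east 6 sin 76° = 5.82, north 6 cos 76° = 1.45
Leg 2 (329°, 5 km): east 5 sin 329° = -2.58, north 5 cos 329° = 4.29
Leg 3 (N26°E, 9 km): east 9 sin 26° = 3.95, north 9 cos 26° = 8.09
Net east component: 7.19 km.

7.2 km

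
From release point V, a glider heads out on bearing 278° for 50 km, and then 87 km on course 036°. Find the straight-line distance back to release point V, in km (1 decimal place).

77.4 km

Leg 1 (278°, 50 km): east 50 sin 278° = -49.51, north 50 cos 278° = 6.96
Leg 2 (036°, 87 km): east 87 sin 36° = 51.14, north 87 cos 36° = 70.38
Net: 1.62 east, 77.34 north. Distance = √((1.62)² + (77.34)²) = 77.360 km.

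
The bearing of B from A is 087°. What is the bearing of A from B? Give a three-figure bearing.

Back-bearing = 087° + 180° = 267°.

267°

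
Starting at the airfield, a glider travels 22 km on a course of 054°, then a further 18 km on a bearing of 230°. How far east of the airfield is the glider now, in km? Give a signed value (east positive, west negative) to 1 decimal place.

Leg 1 (054°, 22 km): east 22 sin 54° = 17.80, north 22 cos 54° = 12.93
Leg 2 (230°, 18 km): east 18 sin 230° = -13.79, north 18 cos 230° = -11.57
Net east component: 4.01 km.

4.0 km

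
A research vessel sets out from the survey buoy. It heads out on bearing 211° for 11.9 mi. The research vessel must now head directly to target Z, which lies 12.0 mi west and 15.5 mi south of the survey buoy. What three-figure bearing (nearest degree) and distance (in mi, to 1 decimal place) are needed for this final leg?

228°, 7.9 mi

Leg 1 (211°, 11.9 mi): east 11.9 sin 211° = -6.13, north 11.9 cos 211° = -10.20
Current position: (-6.13, -10.20). Target: (-12.0, -15.5). Remaining: Δeast = -5.87, Δnorth = -5.30.
Bearing = atan2(-5.87, -5.30) mod 360° = 227.93°; distance = √((-5.87)² + (-5.30)²) = 7.909 mi.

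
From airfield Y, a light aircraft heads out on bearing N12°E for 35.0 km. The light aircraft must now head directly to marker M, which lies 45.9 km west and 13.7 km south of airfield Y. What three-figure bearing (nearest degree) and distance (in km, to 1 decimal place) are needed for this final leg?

Leg 1 (N12°E, 35.0 km): east 35.0 sin 12° = 7.28, north 35.0 cos 12° = 34.24
Current position: (7.28, 34.24). Target: (-45.9, -13.7). Remaining: Δeast = -53.18, Δnorth = -47.94.
Bearing = atan2(-53.18, -47.94) mod 360° = 227.97°; distance = √((-53.18)² + (-47.94)²) = 71.593 km.

228°, 71.6 km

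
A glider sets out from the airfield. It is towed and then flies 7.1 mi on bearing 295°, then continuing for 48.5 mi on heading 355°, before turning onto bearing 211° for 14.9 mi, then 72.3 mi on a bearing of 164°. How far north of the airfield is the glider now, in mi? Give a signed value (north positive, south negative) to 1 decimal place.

-31.0 mi

Leg 1 (295°, 7.1 mi): east 7.1 sin 295° = -6.43, north 7.1 cos 295° = 3.00
Leg 2 (355°, 48.5 mi): east 48.5 sin 355° = -4.23, north 48.5 cos 355° = 48.32
Leg 3 (211°, 14.9 mi): east 14.9 sin 211° = -7.67, north 14.9 cos 211° = -12.77
Leg 4 (164°, 72.3 mi): east 72.3 sin 164° = 19.93, north 72.3 cos 164° = -69.50
Net north component: -30.95 mi.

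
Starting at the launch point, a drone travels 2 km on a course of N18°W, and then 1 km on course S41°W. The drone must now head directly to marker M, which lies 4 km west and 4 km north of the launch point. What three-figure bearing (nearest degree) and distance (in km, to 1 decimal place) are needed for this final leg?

Leg 1 (N18°W, 2 km): east 2 sin 342° = -0.62, north 2 cos 342° = 1.90
Leg 2 (S41°W, 1 km): east 1 sin 221° = -0.66, north 1 cos 221° = -0.75
Current position: (-1.27, 1.15). Target: (-4, 4). Remaining: Δeast = -2.73, Δnorth = 2.85.
Bearing = atan2(-2.73, 2.85) mod 360° = 316.30°; distance = √((-2.73)² + (2.85)²) = 3.946 km.

316°, 3.9 km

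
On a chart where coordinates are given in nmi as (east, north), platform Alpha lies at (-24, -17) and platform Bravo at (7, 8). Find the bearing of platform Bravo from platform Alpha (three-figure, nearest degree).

Δeast = 7 − -24 = 31.00; Δnorth = 8 − -17 = 25.00.
Bearing = atan2(Δeast, Δnorth) mod 360° = 51.12° ≈ 051°.

051°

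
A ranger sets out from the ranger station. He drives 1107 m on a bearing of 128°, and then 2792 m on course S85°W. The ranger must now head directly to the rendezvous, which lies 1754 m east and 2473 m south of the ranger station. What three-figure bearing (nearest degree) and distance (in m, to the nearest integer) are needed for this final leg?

Leg 1 (128°, 1107 m): east 1107 sin 128° = 872.33, north 1107 cos 128° = -681.54
Leg 2 (S85°W, 2792 m): east 2792 sin 265° = -2781.38, north 2792 cos 265° = -243.34
Current position: (-1909.05, -924.88). Target: (1754, -2473). Remaining: Δeast = 3663.05, Δnorth = -1548.12.
Bearing = atan2(3663.05, -1548.12) mod 360° = 112.91°; distance = √((3663.05)² + (-1548.12)²) = 3976.758 m.

113°, 3977 m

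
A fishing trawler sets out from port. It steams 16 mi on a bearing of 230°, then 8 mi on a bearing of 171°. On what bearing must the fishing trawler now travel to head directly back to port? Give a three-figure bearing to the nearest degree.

031°

Leg 1 (230°, 16 mi): east 16 sin 230° = -12.26, north 16 cos 230° = -10.28
Leg 2 (171°, 8 mi): east 8 sin 171° = 1.25, north 8 cos 171° = -7.90
Net displacement: -11.01 east, -18.19 north. Direction back to start is (11.01, 18.19): bearing = atan2(11.01, 18.19) mod 360° = 31.18° ≈ 031°.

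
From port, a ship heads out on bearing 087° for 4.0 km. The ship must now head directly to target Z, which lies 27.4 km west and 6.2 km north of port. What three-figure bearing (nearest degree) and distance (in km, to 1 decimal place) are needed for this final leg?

Leg 1 (087°, 4.0 km): east 4.0 sin 87° = 3.99, north 4.0 cos 87° = 0.21
Current position: (3.99, 0.21). Target: (-27.4, 6.2). Remaining: Δeast = -31.39, Δnorth = 5.99.
Bearing = atan2(-31.39, 5.99) mod 360° = 280.80°; distance = √((-31.39)² + (5.99)²) = 31.961 km.

281°, 32.0 km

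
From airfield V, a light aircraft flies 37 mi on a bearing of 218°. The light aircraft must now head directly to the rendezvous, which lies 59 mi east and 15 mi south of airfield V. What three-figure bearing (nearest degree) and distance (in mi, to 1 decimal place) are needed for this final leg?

080°, 83.0 mi

Leg 1 (218°, 37 mi): east 37 sin 218° = -22.78, north 37 cos 218° = -29.16
Current position: (-22.78, -29.16). Target: (59, -15). Remaining: Δeast = 81.78, Δnorth = 14.16.
Bearing = atan2(81.78, 14.16) mod 360° = 80.18°; distance = √((81.78)² + (14.16)²) = 82.996 mi.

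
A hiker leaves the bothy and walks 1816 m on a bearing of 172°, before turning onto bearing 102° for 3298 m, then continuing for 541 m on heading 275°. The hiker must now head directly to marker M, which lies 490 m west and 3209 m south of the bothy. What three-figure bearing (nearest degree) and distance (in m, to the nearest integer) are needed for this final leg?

257°, 3516 m

Leg 1 (172°, 1816 m): east 1816 sin 172° = 252.74, north 1816 cos 172° = -1798.33
Leg 2 (102°, 3298 m): east 3298 sin 102° = 3225.93, north 3298 cos 102° = -685.69
Leg 3 (275°, 541 m): east 541 sin 275° = -538.94, north 541 cos 275° = 47.15
Current position: (2939.73, -2436.87). Target: (-490, -3209). Remaining: Δeast = -3429.73, Δnorth = -772.13.
Bearing = atan2(-3429.73, -772.13) mod 360° = 257.31°; distance = √((-3429.73)² + (-772.13)²) = 3515.568 m.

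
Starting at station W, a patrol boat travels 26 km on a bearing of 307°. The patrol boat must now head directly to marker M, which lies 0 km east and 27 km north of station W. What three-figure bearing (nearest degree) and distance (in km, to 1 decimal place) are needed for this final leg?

061°, 23.7 km

Leg 1 (307°, 26 km): east 26 sin 307° = -20.76, north 26 cos 307° = 15.65
Current position: (-20.76, 15.65). Target: (0, 27). Remaining: Δeast = 20.76, Δnorth = 11.35.
Bearing = atan2(20.76, 11.35) mod 360° = 61.33°; distance = √((20.76)² + (11.35)²) = 23.665 km.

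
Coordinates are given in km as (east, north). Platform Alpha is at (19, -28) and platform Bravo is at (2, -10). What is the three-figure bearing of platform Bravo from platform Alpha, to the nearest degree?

Δeast = 2 − 19 = -17.00; Δnorth = -10 − -28 = 18.00.
Bearing = atan2(Δeast, Δnorth) mod 360° = 316.64° ≈ 317°.

317°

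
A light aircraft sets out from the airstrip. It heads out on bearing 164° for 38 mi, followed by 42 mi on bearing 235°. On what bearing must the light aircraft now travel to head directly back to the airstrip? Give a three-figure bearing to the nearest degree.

Leg 1 (164°, 38 mi): east 38 sin 164° = 10.47, north 38 cos 164° = -36.53
Leg 2 (235°, 42 mi): east 42 sin 235° = -34.40, north 42 cos 235° = -24.09
Net displacement: -23.93 east, -60.62 north. Direction back to start is (23.93, 60.62): bearing = atan2(23.93, 60.62) mod 360° = 21.54° ≈ 022°.

022°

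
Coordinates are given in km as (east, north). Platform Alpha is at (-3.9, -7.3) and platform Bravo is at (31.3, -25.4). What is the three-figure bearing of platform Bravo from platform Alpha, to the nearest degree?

Δeast = 31.3 − -3.9 = 35.20; Δnorth = -25.4 − -7.3 = -18.10.
Bearing = atan2(Δeast, Δnorth) mod 360° = 117.21° ≈ 117°.

117°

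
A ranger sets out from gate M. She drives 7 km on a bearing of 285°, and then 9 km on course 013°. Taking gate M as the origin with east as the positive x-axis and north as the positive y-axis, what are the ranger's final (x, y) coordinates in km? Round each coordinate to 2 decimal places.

(-4.74, 10.58)

Leg 1 (285°, 7 km): east 7 sin 285° = -6.76, north 7 cos 285° = 1.81
Leg 2 (013°, 9 km): east 9 sin 13° = 2.02, north 9 cos 13° = 8.77
Summing: -4.74 km east, 10.58 km north → (-4.74, 10.58).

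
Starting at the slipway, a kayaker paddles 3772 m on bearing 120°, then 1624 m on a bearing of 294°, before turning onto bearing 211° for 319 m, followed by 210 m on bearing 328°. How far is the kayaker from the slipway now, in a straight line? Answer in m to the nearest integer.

2004 m

Leg 1 (120°, 3772 m): east 3772 sin 120° = 3266.65, north 3772 cos 120° = -1886.00
Leg 2 (294°, 1624 m): east 1624 sin 294° = -1483.60, north 1624 cos 294° = 660.54
Leg 3 (211°, 319 m): east 319 sin 211° = -164.30, north 319 cos 211° = -273.44
Leg 4 (328°, 210 m): east 210 sin 328° = -111.28, north 210 cos 328° = 178.09
Net: 1507.47 east, -1320.81 north. Distance = √((1507.47)² + (-1320.81)²) = 2004.244 m.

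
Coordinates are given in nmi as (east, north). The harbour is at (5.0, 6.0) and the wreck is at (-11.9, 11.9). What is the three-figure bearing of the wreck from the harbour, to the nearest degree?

Δeast = -11.9 − 5.0 = -16.90; Δnorth = 11.9 − 6.0 = 5.90.
Bearing = atan2(Δeast, Δnorth) mod 360° = 289.24° ≈ 289°.

289°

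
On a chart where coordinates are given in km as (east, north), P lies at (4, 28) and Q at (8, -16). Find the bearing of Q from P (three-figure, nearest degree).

175°

Δeast = 8 − 4 = 4.00; Δnorth = -16 − 28 = -44.00.
Bearing = atan2(Δeast, Δnorth) mod 360° = 174.81° ≈ 175°.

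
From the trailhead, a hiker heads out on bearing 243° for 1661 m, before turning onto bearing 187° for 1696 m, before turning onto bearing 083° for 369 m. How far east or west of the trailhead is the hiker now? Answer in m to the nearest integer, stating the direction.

1320 m west

Leg 1 (243°, 1661 m): east 1661 sin 243° = -1479.96, north 1661 cos 243° = -754.08
Leg 2 (187°, 1696 m): east 1696 sin 187° = -206.69, north 1696 cos 187° = -1683.36
Leg 3 (083°, 369 m): east 369 sin 83° = 366.25, north 369 cos 83° = 44.97
Net east component: -1320.40 m.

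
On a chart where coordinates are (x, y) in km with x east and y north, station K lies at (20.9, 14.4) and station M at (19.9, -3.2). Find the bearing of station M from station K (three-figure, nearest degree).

Δeast = 19.9 − 20.9 = -1.00; Δnorth = -3.2 − 14.4 = -17.60.
Bearing = atan2(Δeast, Δnorth) mod 360° = 183.25° ≈ 183°.

183°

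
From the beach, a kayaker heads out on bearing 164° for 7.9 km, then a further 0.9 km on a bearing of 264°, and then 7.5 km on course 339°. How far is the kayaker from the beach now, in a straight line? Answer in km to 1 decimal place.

Leg 1 (164°, 7.9 km): east 7.9 sin 164° = 2.18, north 7.9 cos 164° = -7.59
Leg 2 (264°, 0.9 km): east 0.9 sin 264° = -0.90, north 0.9 cos 264° = -0.09
Leg 3 (339°, 7.5 km): east 7.5 sin 339° = -2.69, north 7.5 cos 339° = 7.00
Net: -1.41 east, -0.69 north. Distance = √((-1.41)² + (-0.69)²) = 1.564 km.

1.6 km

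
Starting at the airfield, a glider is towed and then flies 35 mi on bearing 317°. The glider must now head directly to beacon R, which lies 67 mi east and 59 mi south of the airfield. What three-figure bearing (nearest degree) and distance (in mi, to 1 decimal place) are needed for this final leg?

133°, 124.2 mi

Leg 1 (317°, 35 mi): east 35 sin 317° = -23.87, north 35 cos 317° = 25.60
Current position: (-23.87, 25.60). Target: (67, -59). Remaining: Δeast = 90.87, Δnorth = -84.60.
Bearing = atan2(90.87, -84.60) mod 360° = 132.95°; distance = √((90.87)² + (-84.60)²) = 124.153 mi.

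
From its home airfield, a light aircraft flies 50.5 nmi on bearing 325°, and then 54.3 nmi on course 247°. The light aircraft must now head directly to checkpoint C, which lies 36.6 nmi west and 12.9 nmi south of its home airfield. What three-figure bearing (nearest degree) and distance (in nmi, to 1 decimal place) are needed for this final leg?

128°, 53.7 nmi

Leg 1 (325°, 50.5 nmi): east 50.5 sin 325° = -28.97, north 50.5 cos 325° = 41.37
Leg 2 (247°, 54.3 nmi): east 54.3 sin 247° = -49.98, north 54.3 cos 247° = -21.22
Current position: (-78.95, 20.15). Target: (-36.6, -12.9). Remaining: Δeast = 42.35, Δnorth = -33.05.
Bearing = atan2(42.35, -33.05) mod 360° = 127.97°; distance = √((42.35)² + (-33.05)²) = 53.719 nmi.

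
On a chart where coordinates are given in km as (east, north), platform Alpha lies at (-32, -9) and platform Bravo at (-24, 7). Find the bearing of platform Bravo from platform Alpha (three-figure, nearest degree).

Δeast = -24 − -32 = 8.00; Δnorth = 7 − -9 = 16.00.
Bearing = atan2(Δeast, Δnorth) mod 360° = 26.57° ≈ 027°.

027°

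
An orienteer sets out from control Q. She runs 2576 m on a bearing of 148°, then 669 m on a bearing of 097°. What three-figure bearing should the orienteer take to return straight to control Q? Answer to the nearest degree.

318°

Leg 1 (148°, 2576 m): east 2576 sin 148° = 1365.07, north 2576 cos 148° = -2184.57
Leg 2 (097°, 669 m): east 669 sin 97° = 664.01, north 669 cos 97° = -81.53
Net displacement: 2029.09 east, -2266.10 north. Direction back to start is (-2029.09, 2266.10): bearing = atan2(-2029.09, 2266.10) mod 360° = 318.16° ≈ 318°.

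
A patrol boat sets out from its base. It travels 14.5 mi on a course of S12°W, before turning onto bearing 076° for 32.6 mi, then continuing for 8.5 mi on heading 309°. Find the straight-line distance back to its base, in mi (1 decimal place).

Leg 1 (S12°W, 14.5 mi): east 14.5 sin 192° = -3.01, north 14.5 cos 192° = -14.18
Leg 2 (076°, 32.6 mi): east 32.6 sin 76° = 31.63, north 32.6 cos 76° = 7.89
Leg 3 (309°, 8.5 mi): east 8.5 sin 309° = -6.61, north 8.5 cos 309° = 5.35
Net: 22.01 east, -0.95 north. Distance = √((22.01)² + (-0.95)²) = 22.032 mi.

22.0 mi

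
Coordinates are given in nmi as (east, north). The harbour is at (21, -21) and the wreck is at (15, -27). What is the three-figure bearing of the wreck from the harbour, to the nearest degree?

Δeast = 15 − 21 = -6.00; Δnorth = -27 − -21 = -6.00.
Bearing = atan2(Δeast, Δnorth) mod 360° = 225.00° ≈ 225°.

225°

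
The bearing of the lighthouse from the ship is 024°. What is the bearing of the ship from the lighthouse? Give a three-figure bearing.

204°

Back-bearing = 024° + 180° = 204°.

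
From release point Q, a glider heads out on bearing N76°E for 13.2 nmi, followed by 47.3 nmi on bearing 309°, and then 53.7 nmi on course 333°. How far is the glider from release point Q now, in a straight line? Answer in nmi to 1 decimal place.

94.2 nmi

Leg 1 (N76°E, 13.2 nmi): east 13.2 sin 76° = 12.81, north 13.2 cos 76° = 3.19
Leg 2 (309°, 47.3 nmi): east 47.3 sin 309° = -36.76, north 47.3 cos 309° = 29.77
Leg 3 (333°, 53.7 nmi): east 53.7 sin 333° = -24.38, north 53.7 cos 333° = 47.85
Net: -48.33 east, 80.81 north. Distance = √((-48.33)² + (80.81)²) = 94.158 nmi.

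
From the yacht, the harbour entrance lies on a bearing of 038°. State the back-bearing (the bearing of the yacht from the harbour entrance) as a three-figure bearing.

218°

Back-bearing = 038° + 180° = 218°.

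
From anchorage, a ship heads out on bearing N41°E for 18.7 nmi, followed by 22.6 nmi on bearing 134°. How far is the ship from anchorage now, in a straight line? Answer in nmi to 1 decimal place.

Leg 1 (N41°E, 18.7 nmi): east 18.7 sin 41° = 12.27, north 18.7 cos 41° = 14.11
Leg 2 (134°, 22.6 nmi): east 22.6 sin 134° = 16.26, north 22.6 cos 134° = -15.70
Net: 28.53 east, -1.59 north. Distance = √((28.53)² + (-1.59)²) = 28.569 nmi.

28.6 nmi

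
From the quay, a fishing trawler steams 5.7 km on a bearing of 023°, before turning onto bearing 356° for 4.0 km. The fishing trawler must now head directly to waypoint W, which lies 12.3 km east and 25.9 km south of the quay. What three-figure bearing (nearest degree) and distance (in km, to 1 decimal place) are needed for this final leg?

Leg 1 (023°, 5.7 km): east 5.7 sin 23° = 2.23, north 5.7 cos 23° = 5.25
Leg 2 (356°, 4.0 km): east 4.0 sin 356° = -0.28, north 4.0 cos 356° = 3.99
Current position: (1.95, 9.24). Target: (12.3, -25.9). Remaining: Δeast = 10.35, Δnorth = -35.14.
Bearing = atan2(10.35, -35.14) mod 360° = 163.58°; distance = √((10.35)² + (-35.14)²) = 36.630 km.

164°, 36.6 km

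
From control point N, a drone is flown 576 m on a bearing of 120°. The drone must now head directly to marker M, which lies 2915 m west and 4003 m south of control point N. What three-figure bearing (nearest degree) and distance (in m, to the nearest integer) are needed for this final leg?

Leg 1 (120°, 576 m): east 576 sin 120° = 498.83, north 576 cos 120° = -288.00
Current position: (498.83, -288.00). Target: (-2915, -4003). Remaining: Δeast = -3413.83, Δnorth = -3715.00.
Bearing = atan2(-3413.83, -3715.00) mod 360° = 222.58°; distance = √((-3413.83)² + (-3715.00)²) = 5045.341 m.

223°, 5045 m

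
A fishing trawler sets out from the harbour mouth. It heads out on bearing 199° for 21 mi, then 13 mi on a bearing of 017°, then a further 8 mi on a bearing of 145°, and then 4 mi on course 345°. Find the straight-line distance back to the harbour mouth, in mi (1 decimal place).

10.1 mi

Leg 1 (199°, 21 mi): east 21 sin 199° = -6.84, north 21 cos 199° = -19.86
Leg 2 (017°, 13 mi): east 13 sin 17° = 3.80, north 13 cos 17° = 12.43
Leg 3 (145°, 8 mi): east 8 sin 145° = 4.59, north 8 cos 145° = -6.55
Leg 4 (345°, 4 mi): east 4 sin 345° = -1.04, north 4 cos 345° = 3.86
Net: 0.52 east, -10.11 north. Distance = √((0.52)² + (-10.11)²) = 10.127 mi.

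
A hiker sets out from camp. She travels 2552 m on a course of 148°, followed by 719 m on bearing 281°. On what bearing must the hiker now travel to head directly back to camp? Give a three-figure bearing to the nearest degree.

342°

Leg 1 (148°, 2552 m): east 2552 sin 148° = 1352.35, north 2552 cos 148° = -2164.22
Leg 2 (281°, 719 m): east 719 sin 281° = -705.79, north 719 cos 281° = 137.19
Net displacement: 646.56 east, -2027.03 north. Direction back to start is (-646.56, 2027.03): bearing = atan2(-646.56, 2027.03) mod 360° = 342.31° ≈ 342°.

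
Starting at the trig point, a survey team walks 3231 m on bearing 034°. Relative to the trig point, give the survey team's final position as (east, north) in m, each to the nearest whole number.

Leg 1 (034°, 3231 m): east 3231 sin 34° = 1806.75, north 3231 cos 34° = 2678.62
Summing: 1806.75 m east, 2678.62 m north → (1807, 2679).

(1807, 2679)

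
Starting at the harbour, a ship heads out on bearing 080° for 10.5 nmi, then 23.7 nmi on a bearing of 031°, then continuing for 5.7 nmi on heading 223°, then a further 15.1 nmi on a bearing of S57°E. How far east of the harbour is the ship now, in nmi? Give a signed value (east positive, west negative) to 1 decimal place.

Leg 1 (080°, 10.5 nmi): east 10.5 sin 80° = 10.34, north 10.5 cos 80° = 1.82
Leg 2 (031°, 23.7 nmi): east 23.7 sin 31° = 12.21, north 23.7 cos 31° = 20.31
Leg 3 (223°, 5.7 nmi): east 5.7 sin 223° = -3.89, north 5.7 cos 223° = -4.17
Leg 4 (S57°E, 15.1 nmi): east 15.1 sin 123° = 12.66, north 15.1 cos 123° = -8.22
Net east component: 31.32 nmi.

31.3 nmi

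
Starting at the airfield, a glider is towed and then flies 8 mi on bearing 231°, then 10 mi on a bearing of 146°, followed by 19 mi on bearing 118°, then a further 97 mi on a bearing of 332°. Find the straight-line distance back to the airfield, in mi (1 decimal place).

69.9 mi

Leg 1 (231°, 8 mi): east 8 sin 231° = -6.22, north 8 cos 231° = -5.03
Leg 2 (146°, 10 mi): east 10 sin 146° = 5.59, north 10 cos 146° = -8.29
Leg 3 (118°, 19 mi): east 19 sin 118° = 16.78, north 19 cos 118° = -8.92
Leg 4 (332°, 97 mi): east 97 sin 332° = -45.54, north 97 cos 332° = 85.65
Net: -29.39 east, 63.40 north. Distance = √((-29.39)² + (63.40)²) = 69.881 mi.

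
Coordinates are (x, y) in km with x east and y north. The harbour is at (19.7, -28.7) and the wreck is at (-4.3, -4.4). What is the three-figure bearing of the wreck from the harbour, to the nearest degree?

Δeast = -4.3 − 19.7 = -24.00; Δnorth = -4.4 − -28.7 = 24.30.
Bearing = atan2(Δeast, Δnorth) mod 360° = 315.36° ≈ 315°.

315°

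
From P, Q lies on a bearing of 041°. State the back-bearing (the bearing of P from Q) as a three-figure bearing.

Back-bearing = 041° + 180° = 221°.

221°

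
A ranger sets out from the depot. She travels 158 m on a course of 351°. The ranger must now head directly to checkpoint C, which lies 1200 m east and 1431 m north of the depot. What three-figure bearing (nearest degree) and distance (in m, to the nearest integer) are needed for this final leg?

044°, 1768 m

Leg 1 (351°, 158 m): east 158 sin 351° = -24.72, north 158 cos 351° = 156.05
Current position: (-24.72, 156.05). Target: (1200, 1431). Remaining: Δeast = 1224.72, Δnorth = 1274.95.
Bearing = atan2(1224.72, 1274.95) mod 360° = 43.85°; distance = √((1224.72)² + (1274.95)²) = 1767.885 m.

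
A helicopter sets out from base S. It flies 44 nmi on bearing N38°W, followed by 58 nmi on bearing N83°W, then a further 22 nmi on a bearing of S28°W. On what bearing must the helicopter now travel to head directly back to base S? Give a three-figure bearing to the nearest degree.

103°

Leg 1 (N38°W, 44 nmi): east 44 sin 322° = -27.09, north 44 cos 322° = 34.67
Leg 2 (N83°W, 58 nmi): east 58 sin 277° = -57.57, north 58 cos 277° = 7.07
Leg 3 (S28°W, 22 nmi): east 22 sin 208° = -10.33, north 22 cos 208° = -19.42
Net displacement: -94.99 east, 22.32 north. Direction back to start is (94.99, -22.32): bearing = atan2(94.99, -22.32) mod 360° = 103.22° ≈ 103°.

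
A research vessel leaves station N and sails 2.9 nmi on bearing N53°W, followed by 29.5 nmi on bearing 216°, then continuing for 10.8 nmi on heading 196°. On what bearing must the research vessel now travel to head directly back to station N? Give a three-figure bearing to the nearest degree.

035°

Leg 1 (N53°W, 2.9 nmi): east 2.9 sin 307° = -2.32, north 2.9 cos 307° = 1.75
Leg 2 (216°, 29.5 nmi): east 29.5 sin 216° = -17.34, north 29.5 cos 216° = -23.87
Leg 3 (196°, 10.8 nmi): east 10.8 sin 196° = -2.98, north 10.8 cos 196° = -10.38
Net displacement: -22.63 east, -32.50 north. Direction back to start is (22.63, 32.50): bearing = atan2(22.63, 32.50) mod 360° = 34.85° ≈ 035°.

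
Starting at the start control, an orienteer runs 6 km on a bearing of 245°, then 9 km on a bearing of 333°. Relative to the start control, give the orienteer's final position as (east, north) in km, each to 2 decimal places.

Leg 1 (245°, 6 km): east 6 sin 245° = -5.44, north 6 cos 245° = -2.54
Leg 2 (333°, 9 km): east 9 sin 333° = -4.09, north 9 cos 333° = 8.02
Summing: -9.52 km east, 5.48 km north → (-9.52, 5.48).

(-9.52, 5.48)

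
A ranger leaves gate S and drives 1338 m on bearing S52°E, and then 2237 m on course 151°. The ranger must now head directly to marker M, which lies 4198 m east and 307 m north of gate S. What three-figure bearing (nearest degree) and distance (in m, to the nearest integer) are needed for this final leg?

Leg 1 (S52°E, 1338 m): east 1338 sin 128° = 1054.36, north 1338 cos 128° = -823.76
Leg 2 (151°, 2237 m): east 2237 sin 151° = 1084.52, north 2237 cos 151° = -1956.52
Current position: (2138.88, -2780.28). Target: (4198, 307). Remaining: Δeast = 2059.12, Δnorth = 3087.28.
Bearing = atan2(2059.12, 3087.28) mod 360° = 33.70°; distance = √((2059.12)² + (3087.28)²) = 3710.967 m.

034°, 3711 m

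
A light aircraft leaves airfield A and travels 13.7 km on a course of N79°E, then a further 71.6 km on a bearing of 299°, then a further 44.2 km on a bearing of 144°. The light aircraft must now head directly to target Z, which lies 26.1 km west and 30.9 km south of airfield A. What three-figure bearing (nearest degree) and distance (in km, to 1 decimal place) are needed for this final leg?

Leg 1 (N79°E, 13.7 km): east 13.7 sin 79° = 13.45, north 13.7 cos 79° = 2.61
Leg 2 (299°, 71.6 km): east 71.6 sin 299° = -62.62, north 71.6 cos 299° = 34.71
Leg 3 (144°, 44.2 km): east 44.2 sin 144° = 25.98, north 44.2 cos 144° = -35.76
Current position: (-23.19, 1.57). Target: (-26.1, -30.9). Remaining: Δeast = -2.91, Δnorth = -32.47.
Bearing = atan2(-2.91, -32.47) mod 360° = 185.11°; distance = √((-2.91)² + (-32.47)²) = 32.598 km.

185°, 32.6 km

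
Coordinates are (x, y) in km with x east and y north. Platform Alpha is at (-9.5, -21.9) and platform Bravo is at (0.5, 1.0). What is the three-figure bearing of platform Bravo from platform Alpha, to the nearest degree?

Δeast = 0.5 − -9.5 = 10.00; Δnorth = 1.0 − -21.9 = 22.90.
Bearing = atan2(Δeast, Δnorth) mod 360° = 23.59° ≈ 024°.

024°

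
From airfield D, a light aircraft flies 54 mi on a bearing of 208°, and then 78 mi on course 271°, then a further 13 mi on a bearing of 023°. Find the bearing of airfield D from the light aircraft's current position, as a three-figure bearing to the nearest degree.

071°

Leg 1 (208°, 54 mi): east 54 sin 208° = -25.35, north 54 cos 208° = -47.68
Leg 2 (271°, 78 mi): east 78 sin 271° = -77.99, north 78 cos 271° = 1.36
Leg 3 (023°, 13 mi): east 13 sin 23° = 5.08, north 13 cos 23° = 11.97
Net displacement: -98.26 east, -34.35 north. Direction back to start is (98.26, 34.35): bearing = atan2(98.26, 34.35) mod 360° = 70.73° ≈ 071°.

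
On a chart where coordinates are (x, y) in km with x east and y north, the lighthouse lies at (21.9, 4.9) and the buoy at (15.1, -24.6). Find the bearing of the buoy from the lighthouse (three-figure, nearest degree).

193°

Δeast = 15.1 − 21.9 = -6.80; Δnorth = -24.6 − 4.9 = -29.50.
Bearing = atan2(Δeast, Δnorth) mod 360° = 192.98° ≈ 193°.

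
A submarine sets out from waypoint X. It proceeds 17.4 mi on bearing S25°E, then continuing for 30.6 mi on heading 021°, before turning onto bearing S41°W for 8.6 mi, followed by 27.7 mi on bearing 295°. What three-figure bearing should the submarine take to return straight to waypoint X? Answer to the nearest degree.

145°

Leg 1 (S25°E, 17.4 mi): east 17.4 sin 155° = 7.35, north 17.4 cos 155° = -15.77
Leg 2 (021°, 30.6 mi): east 30.6 sin 21° = 10.97, north 30.6 cos 21° = 28.57
Leg 3 (S41°W, 8.6 mi): east 8.6 sin 221° = -5.64, north 8.6 cos 221° = -6.49
Leg 4 (295°, 27.7 mi): east 27.7 sin 295° = -25.10, north 27.7 cos 295° = 11.71
Net displacement: -12.43 east, 18.01 north. Direction back to start is (12.43, -18.01): bearing = atan2(12.43, -18.01) mod 360° = 145.40° ≈ 145°.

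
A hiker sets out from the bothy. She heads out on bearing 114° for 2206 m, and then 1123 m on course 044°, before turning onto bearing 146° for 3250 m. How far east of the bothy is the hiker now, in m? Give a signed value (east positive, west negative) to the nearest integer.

4613 m

Leg 1 (114°, 2206 m): east 2206 sin 114° = 2015.28, north 2206 cos 114° = -897.26
Leg 2 (044°, 1123 m): east 1123 sin 44° = 780.10, north 1123 cos 44° = 807.82
Leg 3 (146°, 3250 m): east 3250 sin 146° = 1817.38, north 3250 cos 146° = -2694.37
Net east component: 4612.76 m.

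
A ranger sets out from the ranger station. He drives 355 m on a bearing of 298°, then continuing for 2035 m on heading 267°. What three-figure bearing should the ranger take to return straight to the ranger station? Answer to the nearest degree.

Leg 1 (298°, 355 m): east 355 sin 298° = -313.45, north 355 cos 298° = 166.66
Leg 2 (267°, 2035 m): east 2035 sin 267° = -2032.21, north 2035 cos 267° = -106.50
Net displacement: -2345.66 east, 60.16 north. Direction back to start is (2345.66, -60.16): bearing = atan2(2345.66, -60.16) mod 360° = 91.47° ≈ 091°.

091°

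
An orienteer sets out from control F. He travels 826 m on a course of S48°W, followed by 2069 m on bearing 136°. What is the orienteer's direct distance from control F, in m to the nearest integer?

2201 m

Leg 1 (S48°W, 826 m): east 826 sin 228° = -613.84, north 826 cos 228° = -552.70
Leg 2 (136°, 2069 m): east 2069 sin 136° = 1437.25, north 2069 cos 136° = -1488.31
Net: 823.41 east, -2041.02 north. Distance = √((823.41)² + (-2041.02)²) = 2200.852 m.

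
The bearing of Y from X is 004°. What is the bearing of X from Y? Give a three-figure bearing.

Back-bearing = 004° + 180° = 184°.

184°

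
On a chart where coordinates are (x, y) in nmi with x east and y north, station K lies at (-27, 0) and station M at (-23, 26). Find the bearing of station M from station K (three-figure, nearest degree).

Δeast = -23 − -27 = 4.00; Δnorth = 26 − 0 = 26.00.
Bearing = atan2(Δeast, Δnorth) mod 360° = 8.75° ≈ 009°.

009°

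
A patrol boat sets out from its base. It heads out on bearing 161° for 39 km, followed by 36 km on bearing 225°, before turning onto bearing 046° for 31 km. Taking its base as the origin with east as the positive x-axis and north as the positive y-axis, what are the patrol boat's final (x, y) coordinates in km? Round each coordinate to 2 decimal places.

Leg 1 (161°, 39 km): east 39 sin 161° = 12.70, north 39 cos 161° = -36.88
Leg 2 (225°, 36 km): east 36 sin 225° = -25.46, north 36 cos 225° = -25.46
Leg 3 (046°, 31 km): east 31 sin 46° = 22.30, north 31 cos 46° = 21.53
Summing: 9.54 km east, -40.80 km north → (9.54, -40.80).

(9.54, -40.80)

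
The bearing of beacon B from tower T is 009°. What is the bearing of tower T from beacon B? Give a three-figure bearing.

Back-bearing = 009° + 180° = 189°.

189°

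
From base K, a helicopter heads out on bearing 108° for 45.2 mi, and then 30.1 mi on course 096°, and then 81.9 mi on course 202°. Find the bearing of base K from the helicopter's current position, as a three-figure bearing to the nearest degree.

336°

Leg 1 (108°, 45.2 mi): east 45.2 sin 108° = 42.99, north 45.2 cos 108° = -13.97
Leg 2 (096°, 30.1 mi): east 30.1 sin 96° = 29.94, north 30.1 cos 96° = -3.15
Leg 3 (202°, 81.9 mi): east 81.9 sin 202° = -30.68, north 81.9 cos 202° = -75.94
Net displacement: 42.24 east, -93.05 north. Direction back to start is (-42.24, 93.05): bearing = atan2(-42.24, 93.05) mod 360° = 335.58° ≈ 336°.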